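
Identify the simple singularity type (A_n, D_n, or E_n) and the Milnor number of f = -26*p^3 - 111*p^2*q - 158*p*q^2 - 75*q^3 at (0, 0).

Type D_4, Milnor number mu = 4.

The Hessian of f at 0 has rank 0. Corank 2; j^3 = -(2*p + 3*q)*(13*p^2 + 36*p*q + 25*q^2) splits into three distinct lines over C (the quadratic factor has nonzero discriminant), so D_4.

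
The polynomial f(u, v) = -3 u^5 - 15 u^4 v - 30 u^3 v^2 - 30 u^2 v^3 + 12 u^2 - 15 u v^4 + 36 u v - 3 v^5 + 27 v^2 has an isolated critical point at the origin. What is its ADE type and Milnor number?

Type A_{4}, Milnor number mu = 4.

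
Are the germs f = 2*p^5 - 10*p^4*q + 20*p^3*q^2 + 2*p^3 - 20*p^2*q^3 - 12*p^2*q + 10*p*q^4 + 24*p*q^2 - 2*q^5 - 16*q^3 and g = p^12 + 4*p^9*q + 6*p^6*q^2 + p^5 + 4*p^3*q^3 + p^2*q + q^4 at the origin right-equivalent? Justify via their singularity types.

No.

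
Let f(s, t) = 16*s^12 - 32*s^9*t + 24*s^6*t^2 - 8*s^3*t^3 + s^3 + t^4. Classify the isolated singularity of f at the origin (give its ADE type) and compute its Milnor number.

Type E6, Milnor number mu = 6.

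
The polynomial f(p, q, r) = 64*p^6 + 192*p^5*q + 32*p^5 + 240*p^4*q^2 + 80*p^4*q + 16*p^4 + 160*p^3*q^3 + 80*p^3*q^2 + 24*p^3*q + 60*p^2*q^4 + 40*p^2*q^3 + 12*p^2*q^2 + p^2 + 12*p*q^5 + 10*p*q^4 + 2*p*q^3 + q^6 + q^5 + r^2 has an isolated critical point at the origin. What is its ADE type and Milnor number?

Type A_{4}, Milnor number mu = 4.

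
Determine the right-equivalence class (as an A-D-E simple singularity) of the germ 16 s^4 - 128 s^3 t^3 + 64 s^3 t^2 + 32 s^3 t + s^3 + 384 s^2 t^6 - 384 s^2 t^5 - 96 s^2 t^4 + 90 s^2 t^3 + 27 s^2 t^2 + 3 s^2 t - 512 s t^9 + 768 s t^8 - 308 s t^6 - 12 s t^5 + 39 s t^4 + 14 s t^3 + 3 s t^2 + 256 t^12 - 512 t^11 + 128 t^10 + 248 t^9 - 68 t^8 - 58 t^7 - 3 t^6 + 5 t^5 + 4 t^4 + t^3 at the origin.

E_{6}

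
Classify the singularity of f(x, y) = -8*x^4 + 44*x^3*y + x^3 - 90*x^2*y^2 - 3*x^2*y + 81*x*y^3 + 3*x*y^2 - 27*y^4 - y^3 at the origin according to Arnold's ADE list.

E_{7}

The Hessian of f at 0 is [[0, 0], [0, 0]] with rank 0, so corank 2. A Groebner basis of the Jacobian ideal J(f) in C{x,y} is {3*x^2/4 - 3*x*y/2 + y^4 + y^3/4 + 3*y^2/4, x^3 - 15*x^2/4 + 15*x*y/2 - 9*y^3/4 - 15*y^2/4, x^2*y - 9*x^2/4 + 9*x*y/2 - 7*y^3/4 - 9*y^2/4, -x^2 + x*y^2 + 2*x*y - 4*y^3/3 - y^2}; counting standard monomials gives mu = 7. Corank 2; j^3 = (x - y)^3 is a perfect cube, so E-series; the 4-jet and mu = 7 give E_7.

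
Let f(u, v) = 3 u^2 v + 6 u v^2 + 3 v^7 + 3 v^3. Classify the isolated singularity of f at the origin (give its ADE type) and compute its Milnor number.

Type D8, Milnor number mu = 8.

The Hessian of f at 0 has rank 0. Corank 2; j^3 = 3*v*(u + v)^2 has shape L^2 M (L != M), so D-series; mu = 8 gives D_8.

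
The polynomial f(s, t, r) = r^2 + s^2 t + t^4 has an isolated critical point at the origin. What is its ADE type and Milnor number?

Type D5, Milnor number mu = 5.

The Hessian of f at 0 has rank 1. Corank 2; j^3 = s^2*t has shape L^2 M (L != M), so D-series; mu = 5 gives D_5.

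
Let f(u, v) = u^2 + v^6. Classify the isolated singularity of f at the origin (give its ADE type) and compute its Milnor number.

Type A_5, Milnor number mu = 5.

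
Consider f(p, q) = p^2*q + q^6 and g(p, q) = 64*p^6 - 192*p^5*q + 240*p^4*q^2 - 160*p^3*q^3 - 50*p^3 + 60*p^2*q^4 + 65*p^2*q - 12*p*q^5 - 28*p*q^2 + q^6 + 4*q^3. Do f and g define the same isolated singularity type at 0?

Yes.

The Hessian of f at 0 has rank 0. Corank 2; j^3 = p^2*q has shape L^2 M (L != M), so D-series; mu = 7 gives D_7. The Hessian of g at 0 has rank 0. Corank 2; j^3 = -(2*p - q)*(5*p - 2*q)^2 has shape L^2 M (L != M), so D-series; mu = 7 gives D_7. Both have type D_7, hence right-equivalent.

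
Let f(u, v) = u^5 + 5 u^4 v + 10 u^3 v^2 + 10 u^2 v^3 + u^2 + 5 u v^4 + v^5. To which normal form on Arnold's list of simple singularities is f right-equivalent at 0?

A4

The Hessian of f at 0 is [[2, 0], [0, 0]] with rank 1, so corank 1. A Groebner basis of the Jacobian ideal J(f) in C{u,v} is {v^4, u}; counting standard monomials gives mu = 4. Corank 1: A-series; mu = 4 gives A_4.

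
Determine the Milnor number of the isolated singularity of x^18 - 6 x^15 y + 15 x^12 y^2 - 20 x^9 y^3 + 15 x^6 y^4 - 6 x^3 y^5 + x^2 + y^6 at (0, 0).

The Hessian of f at 0 has rank 1. Corank 1: A-series; mu = 5 gives A_5.

5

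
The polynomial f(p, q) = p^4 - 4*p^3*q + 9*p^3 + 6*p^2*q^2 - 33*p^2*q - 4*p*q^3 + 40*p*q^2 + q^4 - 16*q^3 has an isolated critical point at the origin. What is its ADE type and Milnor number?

Type D_{5}, Milnor number mu = 5.

The Hessian of f at 0 is [[0, 0], [0, 0]] with rank 0, so corank 2. A Groebner basis of the Jacobian ideal J(f) in C{p,q} is {p*q^2 - 27*p*q + 36*q^2, -81*p*q/4 + q^3 + 27*q^2, p^2 - 7*p*q/3 + 4*q^2/3}; counting standard monomials gives mu = 5. Corank 2; j^3 = (p - q)*(3*p - 4*q)^2 has shape L^2 M (L != M), so D-series; mu = 5 gives D_5.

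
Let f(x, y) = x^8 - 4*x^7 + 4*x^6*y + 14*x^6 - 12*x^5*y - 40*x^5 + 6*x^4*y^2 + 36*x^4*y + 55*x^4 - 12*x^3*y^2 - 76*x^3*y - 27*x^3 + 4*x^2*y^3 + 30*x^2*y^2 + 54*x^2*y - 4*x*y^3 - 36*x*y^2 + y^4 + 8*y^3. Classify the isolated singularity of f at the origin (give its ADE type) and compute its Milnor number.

The Hessian of f at 0 is [[0, 0], [0, 0]] with rank 0, so corank 2. A Groebner basis of the Jacobian ideal J(f) in C{x,y} is {x^3 - 27*x^2/4 + 9*x*y - 3*y^2, x^2*y - 9*x^2 + 12*x*y - 4*y^2, -189*x^2/16 + x*y^2 + 63*x*y/4 - 21*y^2/4, -243*x^2/16 + 81*x*y/4 + y^3 - 27*y^2/4}; counting standard monomials gives mu = 6. Corank 2; j^3 = -(3*x - 2*y)^3 is a perfect cube, so E-series; the 4-jet and mu = 6 give E_6.

Type E_6, Milnor number mu = 6.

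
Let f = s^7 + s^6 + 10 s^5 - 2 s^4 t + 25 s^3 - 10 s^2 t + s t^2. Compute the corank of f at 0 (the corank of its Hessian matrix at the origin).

2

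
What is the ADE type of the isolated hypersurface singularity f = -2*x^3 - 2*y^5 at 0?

The Hessian of f at 0 is [[0, 0], [0, 0]] with rank 0, so corank 2. A Groebner basis of the Jacobian ideal J(f) in C{x,y} is {y^4, x^2}; counting standard monomials gives mu = 8. Corank 2; j^3 = -2*x^3 is a perfect cube, so E-series; the 5-jet and mu = 8 give E_8.

E_{8}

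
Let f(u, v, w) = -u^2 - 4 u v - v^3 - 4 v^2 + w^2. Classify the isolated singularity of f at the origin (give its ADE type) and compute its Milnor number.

The Hessian of f at 0 has rank 2. Corank 1: A-series; mu = 2 gives A_2.

Type A2, Milnor number mu = 2.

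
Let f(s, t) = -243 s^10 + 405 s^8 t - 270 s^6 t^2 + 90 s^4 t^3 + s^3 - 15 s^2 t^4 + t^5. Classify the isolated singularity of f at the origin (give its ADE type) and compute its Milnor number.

Type E_8, Milnor number mu = 8.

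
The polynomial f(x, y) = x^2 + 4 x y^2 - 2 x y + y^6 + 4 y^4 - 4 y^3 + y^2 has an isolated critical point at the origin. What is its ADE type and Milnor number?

Type A_{5}, Milnor number mu = 5.

The Hessian of f at 0 has rank 1. Corank 1: A-series; mu = 5 gives A_5.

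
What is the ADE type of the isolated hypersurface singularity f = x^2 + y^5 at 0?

A4

The Hessian of f at 0 has rank 1. Corank 1: A-series; mu = 4 gives A_4.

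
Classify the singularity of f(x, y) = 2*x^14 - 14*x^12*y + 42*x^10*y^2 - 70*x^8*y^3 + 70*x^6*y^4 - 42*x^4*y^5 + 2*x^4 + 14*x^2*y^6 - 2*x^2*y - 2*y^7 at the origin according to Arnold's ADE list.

D_8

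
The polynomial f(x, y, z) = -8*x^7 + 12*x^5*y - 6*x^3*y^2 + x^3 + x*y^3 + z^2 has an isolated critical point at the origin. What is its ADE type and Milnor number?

Type E7, Milnor number mu = 7.

The Hessian of f at 0 is [[0, 0, 0], [0, 0, 0], [0, 0, 2]] with rank 1, so corank 2. A Groebner basis of the Jacobian ideal J(f) in C{x,y,z} is {x^3, x*y^2, 3*x^2 + y^3, z}; counting standard monomials gives mu = 7. Corank 2; j^3 = x^3 is a perfect cube, so E-series; the 4-jet and mu = 7 give E_7.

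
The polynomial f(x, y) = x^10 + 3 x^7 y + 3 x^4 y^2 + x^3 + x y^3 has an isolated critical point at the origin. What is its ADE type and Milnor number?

The Hessian of f at 0 is [[0, 0], [0, 0]] with rank 0, so corank 2. A Groebner basis of the Jacobian ideal J(f) in C{x,y} is {x^3, x*y^2, 3*x^2 + y^3}; counting standard monomials gives mu = 7. Corank 2; j^3 = x^3 is a perfect cube, so E-series; the 4-jet and mu = 7 give E_7.

Type E_{7}, Milnor number mu = 7.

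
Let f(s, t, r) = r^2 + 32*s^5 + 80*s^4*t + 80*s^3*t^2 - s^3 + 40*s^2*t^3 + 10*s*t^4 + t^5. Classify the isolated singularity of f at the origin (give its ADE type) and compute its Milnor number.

The Hessian of f at 0 has rank 1. Corank 2; j^3 = -s^3 is a perfect cube, so E-series; the 5-jet and mu = 8 give E_8.

Type E8, Milnor number mu = 8.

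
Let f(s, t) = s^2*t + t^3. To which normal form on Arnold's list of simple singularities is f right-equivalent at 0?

The Hessian of f at 0 has rank 0. Corank 2; j^3 = t*(s^2 + t^2) splits into three distinct lines over C (the quadratic factor has nonzero discriminant), so D_4.

D_{4}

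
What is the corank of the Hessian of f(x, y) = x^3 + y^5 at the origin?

Hessian at 0 has rank 0.

2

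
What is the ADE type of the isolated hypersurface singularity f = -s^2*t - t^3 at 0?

The Hessian of f at 0 is [[0, 0], [0, 0]] with rank 0, so corank 2. A Groebner basis of the Jacobian ideal J(f) in C{s,t} is {t^3, s^2 + 3*t^2, s*t}; counting standard monomials gives mu = 4. Corank 2; j^3 = -t*(s^2 + t^2) splits into three distinct lines over C (the quadratic factor has nonzero discriminant), so D_4.

D4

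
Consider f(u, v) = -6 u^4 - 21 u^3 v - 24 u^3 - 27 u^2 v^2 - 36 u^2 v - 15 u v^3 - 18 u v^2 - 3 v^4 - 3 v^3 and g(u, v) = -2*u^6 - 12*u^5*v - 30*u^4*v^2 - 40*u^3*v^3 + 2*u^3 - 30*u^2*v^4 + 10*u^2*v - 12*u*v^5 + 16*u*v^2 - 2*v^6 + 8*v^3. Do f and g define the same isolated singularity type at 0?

No.

The Hessian of f at 0 is [[0, 0], [0, 0]] with rank 0, so corank 2. A Groebner basis of the Jacobian ideal J(f) in C{u,v} is {768*u^2 + 768*u*v + v^4 + 8*v^3 + 192*v^2, u^3 + 36*u^2 + 36*u*v + v^3/2 + 9*v^2, u^2*v - 40*u^2 - 40*u*v - 2*v^3/3 - 10*v^2, 32*u^2 + u*v^2 + 32*u*v + 5*v^3/6 + 8*v^2}; counting standard monomials gives mu = 7. Corank 2; j^3 = -3*(2*u + v)^3 is a perfect cube, so E-series; the 4-jet and mu = 7 give E_7. The Hessian of g at 0 is [[0, 0], [0, 0]] with rank 0, so corank 2. A Groebner basis of the Jacobian ideal J(g) in C{u,v} is {u*v/6 + v^5 + v^2/3, u*v^2 + 2*v^3, u^2 + 3*u*v + 2*v^2}; counting standard monomials gives mu = 7. Corank 2; j^3 = 2*(u + v)*(u + 2*v)^2 has shape L^2 M (L != M), so D-series; mu = 7 gives D_7. f is E_7 but g is D_7, hence not right-equivalent.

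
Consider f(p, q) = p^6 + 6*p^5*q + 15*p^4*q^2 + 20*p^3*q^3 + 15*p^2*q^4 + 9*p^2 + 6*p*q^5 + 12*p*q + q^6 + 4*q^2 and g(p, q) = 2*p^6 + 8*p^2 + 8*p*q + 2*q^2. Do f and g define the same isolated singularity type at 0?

Yes.

The Hessian of f at 0 has rank 1. Corank 1: A-series; mu = 5 gives A_5. The Hessian of g at 0 has rank 1. Corank 1: A-series; mu = 5 gives A_5. Both have type A_5, hence right-equivalent.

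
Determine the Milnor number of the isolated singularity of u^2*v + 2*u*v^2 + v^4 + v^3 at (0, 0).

The Hessian of f at 0 has rank 0. Corank 2; j^3 = v*(u + v)^2 has shape L^2 M (L != M), so D-series; mu = 5 gives D_5.

5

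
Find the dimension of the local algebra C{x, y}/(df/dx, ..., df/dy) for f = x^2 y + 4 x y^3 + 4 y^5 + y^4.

5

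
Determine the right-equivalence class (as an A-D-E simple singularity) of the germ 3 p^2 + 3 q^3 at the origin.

The Hessian of f at 0 has rank 1. Corank 1: A-series; mu = 2 gives A_2.

A2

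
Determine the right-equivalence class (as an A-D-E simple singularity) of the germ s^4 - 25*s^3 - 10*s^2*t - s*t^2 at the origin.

D_5

The Hessian of f at 0 is [[0, 0], [0, 0]] with rank 0, so corank 2. A Groebner basis of the Jacobian ideal J(f) in C{s,t} is {s*t^2 - 125*s*t/4 - 25*t^2/4, 625*s*t/4 + t^3 + 125*t^2/4, s^2 + s*t/5}; counting standard monomials gives mu = 5. Corank 2; j^3 = -s*(5*s + t)^2 has shape L^2 M (L != M), so D-series; mu = 5 gives D_5.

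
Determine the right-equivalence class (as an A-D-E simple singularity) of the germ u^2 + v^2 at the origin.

The Hessian of f at 0 has rank 2. Corank 0: nondegenerate Morse point, so A_1.

A_1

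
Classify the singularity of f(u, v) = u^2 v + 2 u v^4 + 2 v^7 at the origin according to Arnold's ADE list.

D_8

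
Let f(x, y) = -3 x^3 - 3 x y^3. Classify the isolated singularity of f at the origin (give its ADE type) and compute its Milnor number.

Type E_{7}, Milnor number mu = 7.

The Hessian of f at 0 has rank 0. Corank 2; j^3 = -3*x^3 is a perfect cube, so E-series; the 4-jet and mu = 7 give E_7.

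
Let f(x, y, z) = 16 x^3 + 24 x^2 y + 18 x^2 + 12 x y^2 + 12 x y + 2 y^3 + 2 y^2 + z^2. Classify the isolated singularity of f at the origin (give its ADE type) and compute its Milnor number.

The Hessian of f at 0 has rank 2. Corank 1: A-series; mu = 2 gives A_2.

Type A2, Milnor number mu = 2.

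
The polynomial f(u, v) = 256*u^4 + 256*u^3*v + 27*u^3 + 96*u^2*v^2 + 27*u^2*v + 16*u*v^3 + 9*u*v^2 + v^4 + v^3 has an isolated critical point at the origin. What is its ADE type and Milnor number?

Type E_{6}, Milnor number mu = 6.

The Hessian of f at 0 has rank 0. Corank 2; j^3 = (3*u + v)^3 is a perfect cube, so E-series; the 4-jet and mu = 6 give E_6.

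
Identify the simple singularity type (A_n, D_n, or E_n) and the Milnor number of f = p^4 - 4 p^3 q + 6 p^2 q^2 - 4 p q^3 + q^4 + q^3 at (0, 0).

The Hessian of f at 0 is [[0, 0], [0, 0]] with rank 0, so corank 2. A Groebner basis of the Jacobian ideal J(f) in C{p,q} is {p^3 - 3*p^2*q, q^2}; counting standard monomials gives mu = 6. Corank 2; j^3 = q^3 is a perfect cube, so E-series; the 4-jet and mu = 6 give E_6.

Type E_6, Milnor number mu = 6.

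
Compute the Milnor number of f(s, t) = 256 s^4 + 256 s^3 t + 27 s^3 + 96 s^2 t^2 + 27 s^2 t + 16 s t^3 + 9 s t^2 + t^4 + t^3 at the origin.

The Hessian of f at 0 has rank 0. Corank 2; j^3 = (3*s + t)^3 is a perfect cube, so E-series; the 4-jet and mu = 6 give E_6.

6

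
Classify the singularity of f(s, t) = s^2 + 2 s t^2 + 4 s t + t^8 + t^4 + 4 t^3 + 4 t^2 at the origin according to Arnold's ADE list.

The Hessian of f at 0 has rank 1. Corank 1: A-series; mu = 7 gives A_7.

A_{7}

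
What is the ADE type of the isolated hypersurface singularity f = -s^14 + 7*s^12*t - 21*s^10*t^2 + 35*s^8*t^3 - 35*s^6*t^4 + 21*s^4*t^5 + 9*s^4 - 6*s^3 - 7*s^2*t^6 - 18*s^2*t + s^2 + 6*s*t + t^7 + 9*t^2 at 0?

A_{6}

The Hessian of f at 0 is [[2, 6], [6, 18]] with rank 1, so corank 1. A Groebner basis of the Jacobian ideal J(f) in C{s,t} is {14*s*t/729 + 5*s/6561 + t^4 - 4*t^3/27 + t^2/27 + 5*t/2187, s*t^2 + 4*s*t/27 + s/243 + t^3 + t^2/3 + t/81, s^2 - s/3 - t}; counting standard monomials gives mu = 6. Corank 1: A-series; mu = 6 gives A_6.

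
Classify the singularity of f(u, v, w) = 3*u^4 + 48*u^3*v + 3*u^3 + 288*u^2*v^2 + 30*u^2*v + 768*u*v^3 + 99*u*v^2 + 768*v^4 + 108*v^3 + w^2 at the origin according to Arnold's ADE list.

D_5

The Hessian of f at 0 is [[0, 0, 0], [0, 0, 0], [0, 0, 2]] with rank 1, so corank 2. A Groebner basis of the Jacobian ideal J(f) in C{u,v,w} is {u*v^2 + 3*u*v/4 + 9*v^2/4, -u*v/4 + v^3 - 3*v^2/4, u^2 + 7*u*v + 12*v^2, w}; counting standard monomials gives mu = 5. Corank 2; j^3 = 3*(u + 3*v)^2*(u + 4*v) has shape L^2 M (L != M), so D-series; mu = 5 gives D_5.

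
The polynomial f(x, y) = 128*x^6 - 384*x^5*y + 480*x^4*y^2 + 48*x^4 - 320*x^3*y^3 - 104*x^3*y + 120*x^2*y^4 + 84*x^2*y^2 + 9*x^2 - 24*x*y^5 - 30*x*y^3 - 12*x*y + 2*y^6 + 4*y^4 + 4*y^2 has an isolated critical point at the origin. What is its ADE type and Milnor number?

Type A_5, Milnor number mu = 5.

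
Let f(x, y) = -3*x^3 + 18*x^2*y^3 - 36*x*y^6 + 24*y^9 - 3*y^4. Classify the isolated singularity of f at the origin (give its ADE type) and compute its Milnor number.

Type E6, Milnor number mu = 6.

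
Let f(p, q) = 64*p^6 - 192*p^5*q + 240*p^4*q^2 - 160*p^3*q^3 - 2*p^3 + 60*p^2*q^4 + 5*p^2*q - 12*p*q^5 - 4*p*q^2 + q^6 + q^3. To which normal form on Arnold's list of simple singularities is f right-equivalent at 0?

D_{7}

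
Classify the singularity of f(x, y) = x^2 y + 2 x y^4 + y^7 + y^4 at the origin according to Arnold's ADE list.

D_{5}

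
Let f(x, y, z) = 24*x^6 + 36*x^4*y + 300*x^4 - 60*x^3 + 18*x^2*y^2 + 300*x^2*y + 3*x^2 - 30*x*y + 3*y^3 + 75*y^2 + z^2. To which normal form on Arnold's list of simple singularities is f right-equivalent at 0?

The Hessian of f at 0 has rank 2. Corank 1: A-series; mu = 2 gives A_2.

A_{2}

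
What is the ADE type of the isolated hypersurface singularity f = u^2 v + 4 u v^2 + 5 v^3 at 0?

D_{4}

The Hessian of f at 0 has rank 0. Corank 2; j^3 = v*(u^2 + 4*u*v + 5*v^2) splits into three distinct lines over C (the quadratic factor has nonzero discriminant), so D_4.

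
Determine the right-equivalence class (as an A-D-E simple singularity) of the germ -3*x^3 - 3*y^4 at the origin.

E_{6}

The Hessian of f at 0 has rank 0. Corank 2; j^3 = -3*x^3 is a perfect cube, so E-series; the 4-jet and mu = 6 give E_6.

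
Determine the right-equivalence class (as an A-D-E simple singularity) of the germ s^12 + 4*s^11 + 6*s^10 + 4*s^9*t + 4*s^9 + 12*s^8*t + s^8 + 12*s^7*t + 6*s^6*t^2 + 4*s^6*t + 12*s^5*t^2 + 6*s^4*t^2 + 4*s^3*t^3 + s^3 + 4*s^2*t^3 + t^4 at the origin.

E6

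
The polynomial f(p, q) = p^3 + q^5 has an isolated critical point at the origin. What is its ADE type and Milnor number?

Type E_{8}, Milnor number mu = 8.

The Hessian of f at 0 has rank 0. Corank 2; j^3 = p^3 is a perfect cube, so E-series; the 5-jet and mu = 8 give E_8.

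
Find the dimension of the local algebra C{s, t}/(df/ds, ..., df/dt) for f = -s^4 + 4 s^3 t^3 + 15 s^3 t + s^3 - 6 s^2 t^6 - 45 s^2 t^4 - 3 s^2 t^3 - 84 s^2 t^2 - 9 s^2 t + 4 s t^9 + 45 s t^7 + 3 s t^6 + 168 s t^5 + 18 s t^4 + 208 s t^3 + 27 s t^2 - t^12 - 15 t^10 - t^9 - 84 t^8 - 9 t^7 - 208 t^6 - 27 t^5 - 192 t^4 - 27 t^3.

The Hessian of f at 0 has rank 0. Corank 2; j^3 = (s - 3*t)^3 is a perfect cube, so E-series; the 4-jet and mu = 7 give E_7.

7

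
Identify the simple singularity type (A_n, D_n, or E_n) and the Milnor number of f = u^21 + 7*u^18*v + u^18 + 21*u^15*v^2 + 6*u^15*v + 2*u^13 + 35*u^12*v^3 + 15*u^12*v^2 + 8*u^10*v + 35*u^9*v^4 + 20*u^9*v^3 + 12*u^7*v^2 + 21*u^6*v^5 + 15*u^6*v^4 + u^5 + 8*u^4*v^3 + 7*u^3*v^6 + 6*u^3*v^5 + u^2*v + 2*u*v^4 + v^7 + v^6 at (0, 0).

Type D7, Milnor number mu = 7.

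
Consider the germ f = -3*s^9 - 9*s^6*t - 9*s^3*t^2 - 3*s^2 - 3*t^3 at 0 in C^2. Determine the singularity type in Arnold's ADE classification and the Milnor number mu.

The Hessian of f at 0 is [[-6, 0], [0, 0]] with rank 1, so corank 1. A Groebner basis of the Jacobian ideal J(f) in C{s,t} is {t^2, s}; counting standard monomials gives mu = 2. Corank 1: A-series; mu = 2 gives A_2.

Type A2, Milnor number mu = 2.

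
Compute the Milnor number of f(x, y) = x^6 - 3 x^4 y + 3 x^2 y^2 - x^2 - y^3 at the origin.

The Hessian of f at 0 is [[-2, 0], [0, 0]] with rank 1, so corank 1. A Groebner basis of the Jacobian ideal J(f) in C{x,y} is {y^2, x}; counting standard monomials gives mu = 2. Corank 1: A-series; mu = 2 gives A_2.

2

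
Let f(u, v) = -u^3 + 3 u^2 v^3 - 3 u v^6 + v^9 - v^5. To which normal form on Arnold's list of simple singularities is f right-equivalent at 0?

E8

The Hessian of f at 0 is [[0, 0], [0, 0]] with rank 0, so corank 2. A Groebner basis of the Jacobian ideal J(f) in C{u,v} is {-u^2/2 + u*v^3, v^4, u^3, u^2*v}; counting standard monomials gives mu = 8. Corank 2; j^3 = -u^3 is a perfect cube, so E-series; the 5-jet and mu = 8 give E_8.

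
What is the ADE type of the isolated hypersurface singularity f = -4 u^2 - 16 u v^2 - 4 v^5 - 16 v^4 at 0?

The Hessian of f at 0 has rank 1. Corank 1: A-series; mu = 4 gives A_4.

A_4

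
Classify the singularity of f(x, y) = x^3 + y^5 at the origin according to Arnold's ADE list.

The Hessian of f at 0 is [[0, 0], [0, 0]] with rank 0, so corank 2. A Groebner basis of the Jacobian ideal J(f) in C{x,y} is {y^4, x^2}; counting standard monomials gives mu = 8. Corank 2; j^3 = x^3 is a perfect cube, so E-series; the 5-jet and mu = 8 give E_8.

E_{8}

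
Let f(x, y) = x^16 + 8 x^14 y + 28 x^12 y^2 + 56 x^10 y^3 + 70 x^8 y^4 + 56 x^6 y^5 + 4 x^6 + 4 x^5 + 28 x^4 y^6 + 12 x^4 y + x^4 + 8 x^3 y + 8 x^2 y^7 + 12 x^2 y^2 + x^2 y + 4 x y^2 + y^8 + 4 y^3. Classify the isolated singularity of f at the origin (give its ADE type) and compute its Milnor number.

Type D_9, Milnor number mu = 9.

The Hessian of f at 0 is [[0, 0], [0, 0]] with rank 0, so corank 2. A Groebner basis of the Jacobian ideal J(f) in C{x,y} is {x^4 + x^3/2 - x*y/2 - y^2, 511*x^3/16 + 16*x^2 + x*y^3 - 3*x*y^2/2 + 129*x*y/4 - 3*y^3/2 + y^2/2, -2045*x^3/32 - 32*x^2 + 7*x*y^2/4 - 2059*x*y/32 + y^4 + 3*y^3/2 - 11*y^2/16, x^2*y + x*y/2 + y^2}; counting standard monomials gives mu = 9. Corank 2; j^3 = y*(x + 2*y)^2 has shape L^2 M (L != M), so D-series; mu = 9 gives D_9.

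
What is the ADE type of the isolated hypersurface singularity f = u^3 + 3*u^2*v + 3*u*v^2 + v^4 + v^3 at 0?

E_6

The Hessian of f at 0 is [[0, 0], [0, 0]] with rank 0, so corank 2. A Groebner basis of the Jacobian ideal J(f) in C{u,v} is {v^3, u^2 + 2*u*v + v^2}; counting standard monomials gives mu = 6. Corank 2; j^3 = (u + v)^3 is a perfect cube, so E-series; the 4-jet and mu = 6 give E_6.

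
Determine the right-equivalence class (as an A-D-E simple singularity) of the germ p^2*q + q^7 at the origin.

D8

The Hessian of f at 0 is [[0, 0], [0, 0]] with rank 0, so corank 2. A Groebner basis of the Jacobian ideal J(f) in C{p,q} is {p^2/7 + q^6, p^3, p*q}; counting standard monomials gives mu = 8. Corank 2; j^3 = p^2*q has shape L^2 M (L != M), so D-series; mu = 8 gives D_8.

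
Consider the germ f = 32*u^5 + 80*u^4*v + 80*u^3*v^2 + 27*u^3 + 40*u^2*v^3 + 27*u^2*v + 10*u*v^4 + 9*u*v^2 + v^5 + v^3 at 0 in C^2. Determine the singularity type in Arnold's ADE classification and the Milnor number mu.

Type E_8, Milnor number mu = 8.

The Hessian of f at 0 is [[0, 0], [0, 0]] with rank 0, so corank 2. A Groebner basis of the Jacobian ideal J(f) in C{u,v} is {v^5, u*v^3 + 3*v^4/8, u^2 + 2*u*v/3 + v^2/9}; counting standard monomials gives mu = 8. Corank 2; j^3 = (3*u + v)^3 is a perfect cube, so E-series; the 5-jet and mu = 8 give E_8.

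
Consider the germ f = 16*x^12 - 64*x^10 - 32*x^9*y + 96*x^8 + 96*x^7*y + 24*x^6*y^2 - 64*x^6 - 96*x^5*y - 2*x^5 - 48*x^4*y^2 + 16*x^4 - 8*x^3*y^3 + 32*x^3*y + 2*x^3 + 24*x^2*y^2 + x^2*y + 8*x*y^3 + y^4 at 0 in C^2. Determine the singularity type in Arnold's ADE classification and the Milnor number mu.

Type D5, Milnor number mu = 5.

The Hessian of f at 0 has rank 0. Corank 2; j^3 = x^2*(2*x + y) has shape L^2 M (L != M), so D-series; mu = 5 gives D_5.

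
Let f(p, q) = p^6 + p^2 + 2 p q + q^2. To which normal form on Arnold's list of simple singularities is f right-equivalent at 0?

A5

The Hessian of f at 0 is [[2, 2], [2, 2]] with rank 1, so corank 1. A Groebner basis of the Jacobian ideal J(f) in C{p,q} is {q^5, p + q}; counting standard monomials gives mu = 5. Corank 1: A-series; mu = 5 gives A_5.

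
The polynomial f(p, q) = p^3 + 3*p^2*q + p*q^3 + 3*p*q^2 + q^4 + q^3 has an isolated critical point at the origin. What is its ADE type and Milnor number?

Type E_{7}, Milnor number mu = 7.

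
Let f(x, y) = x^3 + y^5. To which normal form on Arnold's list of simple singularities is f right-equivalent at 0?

E8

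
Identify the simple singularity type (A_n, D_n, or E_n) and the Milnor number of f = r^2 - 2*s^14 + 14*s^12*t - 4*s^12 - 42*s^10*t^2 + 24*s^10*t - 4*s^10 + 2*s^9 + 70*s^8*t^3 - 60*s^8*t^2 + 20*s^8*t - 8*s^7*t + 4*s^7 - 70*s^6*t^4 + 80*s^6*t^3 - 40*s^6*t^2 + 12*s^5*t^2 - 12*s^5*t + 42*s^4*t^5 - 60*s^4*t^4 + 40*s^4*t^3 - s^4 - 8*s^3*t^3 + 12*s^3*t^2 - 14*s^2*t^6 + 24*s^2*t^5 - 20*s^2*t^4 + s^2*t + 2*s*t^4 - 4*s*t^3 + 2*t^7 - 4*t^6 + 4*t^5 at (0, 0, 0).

Type D_8, Milnor number mu = 8.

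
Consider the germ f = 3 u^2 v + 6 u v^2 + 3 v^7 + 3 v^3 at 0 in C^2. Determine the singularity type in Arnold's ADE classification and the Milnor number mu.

Type D_{8}, Milnor number mu = 8.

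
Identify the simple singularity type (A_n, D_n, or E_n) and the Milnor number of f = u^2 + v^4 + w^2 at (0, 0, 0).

Type A_{3}, Milnor number mu = 3.

The Hessian of f at 0 is [[2, 0, 0], [0, 0, 0], [0, 0, 2]] with rank 2, so corank 1. A Groebner basis of the Jacobian ideal J(f) in C{u,v,w} is {v^3, u, w}; counting standard monomials gives mu = 3. Corank 1: A-series; mu = 3 gives A_3.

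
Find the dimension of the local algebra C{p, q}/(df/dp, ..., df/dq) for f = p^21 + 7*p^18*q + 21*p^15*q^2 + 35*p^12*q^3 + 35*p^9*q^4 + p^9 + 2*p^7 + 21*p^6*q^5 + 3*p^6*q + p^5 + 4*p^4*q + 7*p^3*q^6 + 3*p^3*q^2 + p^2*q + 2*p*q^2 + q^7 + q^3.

8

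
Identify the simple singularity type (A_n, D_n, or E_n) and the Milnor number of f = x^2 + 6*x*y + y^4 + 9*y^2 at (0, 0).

Type A3, Milnor number mu = 3.

The Hessian of f at 0 has rank 1. Corank 1: A-series; mu = 3 gives A_3.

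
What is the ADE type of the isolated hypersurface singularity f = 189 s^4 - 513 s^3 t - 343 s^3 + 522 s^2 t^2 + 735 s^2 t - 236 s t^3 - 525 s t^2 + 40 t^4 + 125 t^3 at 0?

E_7

The Hessian of f at 0 is [[0, 0], [0, 0]] with rank 0, so corank 2. A Groebner basis of the Jacobian ideal J(f) in C{s,t} is {5764801*s^2/3 - 8235430*s*t/3 + t^4 - 343*t^3/9 + 2941225*t^2/3, s^3 - 7105*s^2/3 + 10150*s*t/3 - 20*t^3/63 - 3625*t^2/3, s^2*t - 20237*s^2/9 + 28910*s*t/9 - 88*t^3/189 - 10325*t^2/9, -4802*s^2/3 + s*t^2 + 6860*s*t/3 - 43*t^3/63 - 2450*t^2/3}; counting standard monomials gives mu = 7. Corank 2; j^3 = -(7*s - 5*t)^3 is a perfect cube, so E-series; the 4-jet and mu = 7 give E_7.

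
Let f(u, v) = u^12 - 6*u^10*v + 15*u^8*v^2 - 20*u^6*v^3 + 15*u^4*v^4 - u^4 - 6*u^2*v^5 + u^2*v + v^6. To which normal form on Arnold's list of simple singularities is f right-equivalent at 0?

D_7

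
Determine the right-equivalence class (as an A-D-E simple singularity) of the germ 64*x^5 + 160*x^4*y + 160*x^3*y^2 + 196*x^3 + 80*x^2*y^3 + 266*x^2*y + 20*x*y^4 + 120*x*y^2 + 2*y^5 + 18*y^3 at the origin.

The Hessian of f at 0 has rank 0. Corank 2; j^3 = 2*(2*x + y)*(7*x + 3*y)^2 has shape L^2 M (L != M), so D-series; mu = 6 gives D_6.

D_6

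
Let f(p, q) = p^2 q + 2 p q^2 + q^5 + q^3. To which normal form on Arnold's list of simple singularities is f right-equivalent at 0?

The Hessian of f at 0 has rank 0. Corank 2; j^3 = q*(p + q)^2 has shape L^2 M (L != M), so D-series; mu = 6 gives D_6.

D_6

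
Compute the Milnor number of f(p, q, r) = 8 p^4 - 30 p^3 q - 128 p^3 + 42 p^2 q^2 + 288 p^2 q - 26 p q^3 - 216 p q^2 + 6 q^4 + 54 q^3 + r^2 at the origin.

The Hessian of f at 0 has rank 1. Corank 2; j^3 = -2*(4*p - 3*q)^3 is a perfect cube, so E-series; the 4-jet and mu = 7 give E_7.

7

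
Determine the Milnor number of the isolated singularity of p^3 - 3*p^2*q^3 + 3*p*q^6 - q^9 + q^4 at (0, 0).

6

The Hessian of f at 0 has rank 0. Corank 2; j^3 = p^3 is a perfect cube, so E-series; the 4-jet and mu = 6 give E_6.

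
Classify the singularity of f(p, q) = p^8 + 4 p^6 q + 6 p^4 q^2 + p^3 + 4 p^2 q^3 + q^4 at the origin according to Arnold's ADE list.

E_{6}

The Hessian of f at 0 has rank 0. Corank 2; j^3 = p^3 is a perfect cube, so E-series; the 4-jet and mu = 6 give E_6.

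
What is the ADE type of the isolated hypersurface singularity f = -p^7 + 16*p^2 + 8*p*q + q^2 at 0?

A_6

The Hessian of f at 0 is [[32, 8], [8, 2]] with rank 1, so corank 1. A Groebner basis of the Jacobian ideal J(f) in C{p,q} is {q^6, p + q/4}; counting standard monomials gives mu = 6. Corank 1: A-series; mu = 6 gives A_6.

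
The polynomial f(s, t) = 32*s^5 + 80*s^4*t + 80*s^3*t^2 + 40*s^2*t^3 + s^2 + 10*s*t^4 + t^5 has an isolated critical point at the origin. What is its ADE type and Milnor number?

The Hessian of f at 0 has rank 1. Corank 1: A-series; mu = 4 gives A_4.

Type A4, Milnor number mu = 4.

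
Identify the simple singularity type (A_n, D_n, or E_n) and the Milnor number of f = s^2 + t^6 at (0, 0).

Type A_{5}, Milnor number mu = 5.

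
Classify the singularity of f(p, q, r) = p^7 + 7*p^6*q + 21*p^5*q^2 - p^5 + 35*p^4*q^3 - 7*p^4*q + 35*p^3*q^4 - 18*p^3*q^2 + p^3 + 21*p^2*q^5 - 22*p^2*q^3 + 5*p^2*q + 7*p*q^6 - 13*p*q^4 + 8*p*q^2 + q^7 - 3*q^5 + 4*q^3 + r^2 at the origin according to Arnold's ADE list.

D6

The Hessian of f at 0 has rank 1. Corank 2; j^3 = (p + q)*(p + 2*q)^2 has shape L^2 M (L != M), so D-series; mu = 6 gives D_6.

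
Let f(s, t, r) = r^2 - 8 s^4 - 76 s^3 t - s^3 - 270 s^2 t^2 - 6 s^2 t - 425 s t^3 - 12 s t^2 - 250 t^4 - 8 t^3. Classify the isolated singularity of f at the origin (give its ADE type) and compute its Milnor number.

Type E7, Milnor number mu = 7.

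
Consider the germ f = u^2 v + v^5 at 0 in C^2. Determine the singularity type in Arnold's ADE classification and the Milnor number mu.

Type D6, Milnor number mu = 6.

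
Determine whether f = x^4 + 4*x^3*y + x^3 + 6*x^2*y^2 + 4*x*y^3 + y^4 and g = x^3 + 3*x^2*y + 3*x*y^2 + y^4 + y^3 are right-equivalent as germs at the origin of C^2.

The Hessian of f at 0 is [[0, 0], [0, 0]] with rank 0, so corank 2. A Groebner basis of the Jacobian ideal J(f) in C{x,y} is {y^4, x*y^2 + y^3/3, x^2}; counting standard monomials gives mu = 6. Corank 2; j^3 = x^3 is a perfect cube, so E-series; the 4-jet and mu = 6 give E_6. The Hessian of g at 0 is [[0, 0], [0, 0]] with rank 0, so corank 2. A Groebner basis of the Jacobian ideal J(g) in C{x,y} is {y^3, x^2 + 2*x*y + y^2}; counting standard monomials gives mu = 6. Corank 2; j^3 = (x + y)^3 is a perfect cube, so E-series; the 4-jet and mu = 6 give E_6. Both have type E_6, hence right-equivalent.

Yes.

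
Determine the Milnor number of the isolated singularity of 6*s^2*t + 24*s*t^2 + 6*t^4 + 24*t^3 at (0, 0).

The Hessian of f at 0 is [[0, 0], [0, 0]] with rank 0, so corank 2. A Groebner basis of the Jacobian ideal J(f) in C{s,t} is {s^3 - 2*s^2 + 8*t^2, s^2/4 + t^3 - t^2, s*t + 2*t^2}; counting standard monomials gives mu = 5. Corank 2; j^3 = 6*t*(s + 2*t)^2 has shape L^2 M (L != M), so D-series; mu = 5 gives D_5.

5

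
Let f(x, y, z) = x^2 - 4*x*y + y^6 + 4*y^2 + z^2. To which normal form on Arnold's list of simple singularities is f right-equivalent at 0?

A_5

The Hessian of f at 0 has rank 2. Corank 1: A-series; mu = 5 gives A_5.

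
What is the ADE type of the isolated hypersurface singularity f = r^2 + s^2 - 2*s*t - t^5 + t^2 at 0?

A_4

The Hessian of f at 0 is [[2, -2, 0], [-2, 2, 0], [0, 0, 2]] with rank 2, so corank 1. A Groebner basis of the Jacobian ideal J(f) in C{s,t,r} is {t^4, s - t, r}; counting standard monomials gives mu = 4. Corank 1: A-series; mu = 4 gives A_4.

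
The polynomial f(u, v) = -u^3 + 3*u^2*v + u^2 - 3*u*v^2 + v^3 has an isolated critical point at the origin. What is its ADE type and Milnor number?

The Hessian of f at 0 is [[2, 0], [0, 0]] with rank 1, so corank 1. A Groebner basis of the Jacobian ideal J(f) in C{u,v} is {v^2, u}; counting standard monomials gives mu = 2. Corank 1: A-series; mu = 2 gives A_2.

Type A2, Milnor number mu = 2.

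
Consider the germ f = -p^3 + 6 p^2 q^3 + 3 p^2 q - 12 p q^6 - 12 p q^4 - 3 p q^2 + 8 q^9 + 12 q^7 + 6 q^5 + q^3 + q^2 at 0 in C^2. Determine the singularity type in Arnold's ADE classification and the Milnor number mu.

The Hessian of f at 0 is [[0, 0], [0, 2]] with rank 1, so corank 1. A Groebner basis of the Jacobian ideal J(f) in C{p,q} is {p^2, q}; counting standard monomials gives mu = 2. Corank 1: A-series; mu = 2 gives A_2.

Type A_{2}, Milnor number mu = 2.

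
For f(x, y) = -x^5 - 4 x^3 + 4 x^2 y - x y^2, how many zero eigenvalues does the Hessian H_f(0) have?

2

Hessian at 0 has rank 0.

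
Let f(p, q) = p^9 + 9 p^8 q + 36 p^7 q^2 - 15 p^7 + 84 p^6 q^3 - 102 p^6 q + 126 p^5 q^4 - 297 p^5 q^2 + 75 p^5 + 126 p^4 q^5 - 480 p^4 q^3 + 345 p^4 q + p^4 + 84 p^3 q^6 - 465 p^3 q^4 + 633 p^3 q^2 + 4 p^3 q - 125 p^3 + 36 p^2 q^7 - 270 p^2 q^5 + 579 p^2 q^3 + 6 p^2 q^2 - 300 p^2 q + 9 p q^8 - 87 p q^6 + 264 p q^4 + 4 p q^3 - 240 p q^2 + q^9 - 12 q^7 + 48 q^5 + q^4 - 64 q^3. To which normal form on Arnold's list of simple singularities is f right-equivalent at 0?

The Hessian of f at 0 has rank 0. Corank 2; j^3 = -(5*p + 4*q)^3 is a perfect cube, so E-series; the 4-jet and mu = 6 give E_6.

E_{6}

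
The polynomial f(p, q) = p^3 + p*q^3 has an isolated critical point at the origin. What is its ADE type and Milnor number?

Type E_7, Milnor number mu = 7.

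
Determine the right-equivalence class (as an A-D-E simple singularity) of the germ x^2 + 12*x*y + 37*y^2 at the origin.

The Hessian of f at 0 is [[2, 12], [12, 74]] with rank 2, so corank 0. A Groebner basis of the Jacobian ideal J(f) in C{x,y} is {x, y}; counting standard monomials gives mu = 1. Corank 0: nondegenerate Morse point, so A_1.

A_1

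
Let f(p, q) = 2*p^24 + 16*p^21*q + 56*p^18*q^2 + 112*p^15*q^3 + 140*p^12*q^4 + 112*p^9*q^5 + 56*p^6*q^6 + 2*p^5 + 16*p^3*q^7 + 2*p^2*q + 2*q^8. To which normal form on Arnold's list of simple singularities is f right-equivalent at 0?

The Hessian of f at 0 has rank 0. Corank 2; j^3 = 2*p^2*q has shape L^2 M (L != M), so D-series; mu = 9 gives D_9.

D_9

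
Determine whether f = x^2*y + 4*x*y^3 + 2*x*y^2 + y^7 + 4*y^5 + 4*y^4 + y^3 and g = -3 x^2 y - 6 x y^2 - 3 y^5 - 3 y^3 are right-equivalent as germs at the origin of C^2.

No.

The Hessian of f at 0 has rank 0. Corank 2; j^3 = y*(x + y)^2 has shape L^2 M (L != M), so D-series; mu = 8 gives D_8. The Hessian of g at 0 has rank 0. Corank 2; j^3 = -3*y*(x + y)^2 has shape L^2 M (L != M), so D-series; mu = 6 gives D_6. f is D_8 but g is D_6, hence not right-equivalent.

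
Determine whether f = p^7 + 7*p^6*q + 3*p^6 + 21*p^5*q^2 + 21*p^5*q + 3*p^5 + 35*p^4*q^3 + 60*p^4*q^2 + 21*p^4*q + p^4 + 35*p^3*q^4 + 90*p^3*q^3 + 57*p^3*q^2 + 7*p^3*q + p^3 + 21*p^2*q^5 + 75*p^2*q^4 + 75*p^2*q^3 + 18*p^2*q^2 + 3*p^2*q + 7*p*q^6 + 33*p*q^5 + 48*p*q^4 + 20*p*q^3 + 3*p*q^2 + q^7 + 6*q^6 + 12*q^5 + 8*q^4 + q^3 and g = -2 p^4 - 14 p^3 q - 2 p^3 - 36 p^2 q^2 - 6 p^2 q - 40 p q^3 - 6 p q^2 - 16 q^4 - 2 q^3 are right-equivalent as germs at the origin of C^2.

The Hessian of f at 0 has rank 0. Corank 2; j^3 = (p + q)^3 is a perfect cube, so E-series; the 4-jet and mu = 7 give E_7. The Hessian of g at 0 has rank 0. Corank 2; j^3 = -2*(p + q)^3 is a perfect cube, so E-series; the 4-jet and mu = 7 give E_7. Both have type E_7, hence right-equivalent.

Yes.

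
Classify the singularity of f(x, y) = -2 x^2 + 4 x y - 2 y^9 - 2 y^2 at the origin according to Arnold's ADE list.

A_{8}

The Hessian of f at 0 has rank 1. Corank 1: A-series; mu = 8 gives A_8.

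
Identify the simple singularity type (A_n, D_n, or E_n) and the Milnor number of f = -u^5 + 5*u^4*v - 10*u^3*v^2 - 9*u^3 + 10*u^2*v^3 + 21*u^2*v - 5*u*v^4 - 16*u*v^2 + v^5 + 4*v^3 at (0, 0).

Type D6, Milnor number mu = 6.

The Hessian of f at 0 is [[0, 0], [0, 0]] with rank 0, so corank 2. A Groebner basis of the Jacobian ideal J(f) in C{u,v} is {243*u*v/5 + v^4 - 162*v^2/5, u*v^2 - 2*v^3/3, u^2 - 5*u*v/3 + 2*v^2/3}; counting standard monomials gives mu = 6. Corank 2; j^3 = -(u - v)*(3*u - 2*v)^2 has shape L^2 M (L != M), so D-series; mu = 6 gives D_6.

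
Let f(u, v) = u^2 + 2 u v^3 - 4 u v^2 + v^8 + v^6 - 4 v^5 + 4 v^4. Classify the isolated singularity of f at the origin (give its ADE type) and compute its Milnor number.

Type A_7, Milnor number mu = 7.

The Hessian of f at 0 has rank 1. Corank 1: A-series; mu = 7 gives A_7.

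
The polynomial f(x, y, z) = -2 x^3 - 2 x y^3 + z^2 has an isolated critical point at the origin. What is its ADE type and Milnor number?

The Hessian of f at 0 has rank 1. Corank 2; j^3 = -2*x^3 is a perfect cube, so E-series; the 4-jet and mu = 7 give E_7.

Type E_{7}, Milnor number mu = 7.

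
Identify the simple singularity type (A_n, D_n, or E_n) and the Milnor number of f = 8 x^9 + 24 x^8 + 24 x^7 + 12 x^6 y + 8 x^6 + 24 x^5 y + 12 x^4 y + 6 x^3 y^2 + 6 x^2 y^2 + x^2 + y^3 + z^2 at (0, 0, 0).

Type A2, Milnor number mu = 2.

The Hessian of f at 0 has rank 2. Corank 1: A-series; mu = 2 gives A_2.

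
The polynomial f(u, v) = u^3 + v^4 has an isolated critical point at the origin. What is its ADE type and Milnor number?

The Hessian of f at 0 is [[0, 0], [0, 0]] with rank 0, so corank 2. A Groebner basis of the Jacobian ideal J(f) in C{u,v} is {v^3, u^2}; counting standard monomials gives mu = 6. Corank 2; j^3 = u^3 is a perfect cube, so E-series; the 4-jet and mu = 6 give E_6.

Type E6, Milnor number mu = 6.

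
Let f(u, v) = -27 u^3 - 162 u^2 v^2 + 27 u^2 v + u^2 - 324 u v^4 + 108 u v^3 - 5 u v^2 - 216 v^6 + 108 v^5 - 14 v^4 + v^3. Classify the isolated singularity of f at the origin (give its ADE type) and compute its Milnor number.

The Hessian of f at 0 has rank 1. Corank 1: A-series; mu = 2 gives A_2.

Type A_{2}, Milnor number mu = 2.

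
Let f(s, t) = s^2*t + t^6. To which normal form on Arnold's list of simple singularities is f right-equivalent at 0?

The Hessian of f at 0 has rank 0. Corank 2; j^3 = s^2*t has shape L^2 M (L != M), so D-series; mu = 7 gives D_7.

D_{7}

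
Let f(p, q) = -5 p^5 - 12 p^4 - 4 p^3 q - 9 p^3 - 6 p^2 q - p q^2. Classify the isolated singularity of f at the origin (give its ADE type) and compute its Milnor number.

Type D6, Milnor number mu = 6.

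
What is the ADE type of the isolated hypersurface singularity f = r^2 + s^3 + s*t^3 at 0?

E_{7}

The Hessian of f at 0 is [[0, 0, 0], [0, 0, 0], [0, 0, 2]] with rank 1, so corank 2. A Groebner basis of the Jacobian ideal J(f) in C{s,t,r} is {s^3, s*t^2, 3*s^2 + t^3, r}; counting standard monomials gives mu = 7. Corank 2; j^3 = s^3 is a perfect cube, so E-series; the 4-jet and mu = 7 give E_7.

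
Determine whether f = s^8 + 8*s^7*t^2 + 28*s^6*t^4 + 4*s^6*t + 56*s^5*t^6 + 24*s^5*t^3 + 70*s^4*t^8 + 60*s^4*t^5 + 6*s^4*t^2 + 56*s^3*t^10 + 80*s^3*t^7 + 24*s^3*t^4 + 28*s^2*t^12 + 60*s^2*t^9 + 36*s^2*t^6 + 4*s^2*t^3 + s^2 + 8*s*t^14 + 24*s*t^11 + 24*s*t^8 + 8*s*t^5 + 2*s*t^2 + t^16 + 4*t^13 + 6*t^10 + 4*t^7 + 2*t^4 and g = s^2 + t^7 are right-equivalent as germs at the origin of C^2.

No.

The Hessian of f at 0 has rank 1. Corank 1: A-series; mu = 3 gives A_3. The Hessian of g at 0 has rank 1. Corank 1: A-series; mu = 6 gives A_6. f is A_3 but g is A_6, hence not right-equivalent.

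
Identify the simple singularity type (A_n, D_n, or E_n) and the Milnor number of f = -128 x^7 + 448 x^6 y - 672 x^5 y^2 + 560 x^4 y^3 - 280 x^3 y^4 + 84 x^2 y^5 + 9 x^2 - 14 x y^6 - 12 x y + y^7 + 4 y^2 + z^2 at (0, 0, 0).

Type A_6, Milnor number mu = 6.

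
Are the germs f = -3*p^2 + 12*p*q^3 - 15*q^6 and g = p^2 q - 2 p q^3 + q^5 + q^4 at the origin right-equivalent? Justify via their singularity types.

No.

The Hessian of f at 0 is [[-6, 0], [0, 0]] with rank 1, so corank 1. A Groebner basis of the Jacobian ideal J(f) in C{p,q} is {p*q^2, -p/2 + q^3, p^2}; counting standard monomials gives mu = 5. Corank 1: A-series; mu = 5 gives A_5. The Hessian of g at 0 is [[0, 0], [0, 0]] with rank 0, so corank 2. A Groebner basis of the Jacobian ideal J(g) in C{p,q} is {p*q^2, -p*q + q^3, p^2 + 4*p*q}; counting standard monomials gives mu = 5. Corank 2; j^3 = p^2*q has shape L^2 M (L != M), so D-series; mu = 5 gives D_5. f is A_5 but g is D_5, hence not right-equivalent.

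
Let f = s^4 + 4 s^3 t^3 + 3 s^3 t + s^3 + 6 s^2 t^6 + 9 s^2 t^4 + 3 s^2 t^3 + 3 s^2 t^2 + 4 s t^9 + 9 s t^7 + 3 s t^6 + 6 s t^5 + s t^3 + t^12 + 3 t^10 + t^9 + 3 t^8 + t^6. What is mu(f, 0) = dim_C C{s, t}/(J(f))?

The Hessian of f at 0 has rank 0. Corank 2; j^3 = s^3 is a perfect cube, so E-series; the 4-jet and mu = 7 give E_7.

7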